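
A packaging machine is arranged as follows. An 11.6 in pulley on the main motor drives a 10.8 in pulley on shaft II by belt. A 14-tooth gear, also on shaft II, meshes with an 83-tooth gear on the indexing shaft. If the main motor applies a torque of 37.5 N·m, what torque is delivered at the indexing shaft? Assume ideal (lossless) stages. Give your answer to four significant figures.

Belt: ratio = 10.8/11.6 = 0.93103; torque at shaft II = 37.5 × 0.93103 = 34.914 N·m.
Gear mesh: ratio = 83/14 = 5.9286; torque at the indexing shaft = 34.914 × 5.9286 = 206.99 N·m.

207.0 N·m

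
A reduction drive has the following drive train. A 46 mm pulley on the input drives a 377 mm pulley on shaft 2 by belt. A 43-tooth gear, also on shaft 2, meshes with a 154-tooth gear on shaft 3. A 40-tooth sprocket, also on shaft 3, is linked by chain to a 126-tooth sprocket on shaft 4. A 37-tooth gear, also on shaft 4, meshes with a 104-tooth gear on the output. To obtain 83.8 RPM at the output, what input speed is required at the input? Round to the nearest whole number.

Overall ratio R = 8.1957 × 3.5814 × 3.15 × 2.8108 = 259.88.
Required input speed = output speed × R = 83.8 × 259.88 = 21778 RPM.

21778 RPM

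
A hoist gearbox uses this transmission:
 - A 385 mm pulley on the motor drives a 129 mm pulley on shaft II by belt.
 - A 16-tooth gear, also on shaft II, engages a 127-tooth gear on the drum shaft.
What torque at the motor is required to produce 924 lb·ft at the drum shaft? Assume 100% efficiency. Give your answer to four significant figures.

Overall ratio R = 0.33506 × 7.9375 = 2.6596.
Input torque = output torque / R = 924 / 2.6596 = 347.42 lb·ft.

347.4 lb·ft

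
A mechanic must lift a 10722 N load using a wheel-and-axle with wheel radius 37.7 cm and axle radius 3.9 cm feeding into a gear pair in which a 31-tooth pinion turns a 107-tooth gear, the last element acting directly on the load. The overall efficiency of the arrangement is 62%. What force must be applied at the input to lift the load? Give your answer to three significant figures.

Wheel-and-axle MA = R/r = 37.7/3.9 = 9.6667.
Gear pair MA = 107/31 = 3.4516.
Combined ideal MA = 9.6667 × 3.4516 = 33.366.
Actual MA = 33.366 × 0.62 = 20.687.
Effort = load / actual MA = 10722 / 20.687 = 518.3 N.

518 N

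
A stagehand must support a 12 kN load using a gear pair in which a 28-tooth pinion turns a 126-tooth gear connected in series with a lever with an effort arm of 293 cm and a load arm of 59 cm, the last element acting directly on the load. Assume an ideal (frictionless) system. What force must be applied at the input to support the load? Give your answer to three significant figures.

0.537 kN

Gear pair MA = 126/28 = 4.5.
Lever MA = effort arm / load arm = 293/59 = 4.9661.
Combined ideal MA = 4.5 × 4.9661 = 22.347.
Effort = load / MA = 12 / 22.347 = 0.53697 kN.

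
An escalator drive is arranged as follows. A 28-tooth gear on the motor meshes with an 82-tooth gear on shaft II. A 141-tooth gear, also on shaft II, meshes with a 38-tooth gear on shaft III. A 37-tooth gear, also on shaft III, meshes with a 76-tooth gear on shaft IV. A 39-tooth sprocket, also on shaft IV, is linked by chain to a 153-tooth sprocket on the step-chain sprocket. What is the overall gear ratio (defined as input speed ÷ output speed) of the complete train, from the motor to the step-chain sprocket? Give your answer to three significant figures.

Each stage contributes driven/driver: gear mesh 82/28 = 2.9286, gear mesh 38/141 = 0.2695, gear mesh 76/37 = 2.0541, chain 153/39 = 3.9231.
Overall: 2.9286 × 0.2695 × 2.0541 × 3.9231 = 6.36.

6.36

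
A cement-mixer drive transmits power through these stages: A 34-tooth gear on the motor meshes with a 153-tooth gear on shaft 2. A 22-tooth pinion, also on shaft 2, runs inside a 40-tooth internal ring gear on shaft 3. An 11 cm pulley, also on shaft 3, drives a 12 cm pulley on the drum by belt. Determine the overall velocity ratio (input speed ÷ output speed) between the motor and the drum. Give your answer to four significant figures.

Each stage contributes driven/driver: gear mesh 153/34 = 4.5, internal gear 40/22 = 1.8182, belt 12/11 = 1.0909.
Overall: 4.5 × 1.8182 × 1.0909 = 8.9256.

8.926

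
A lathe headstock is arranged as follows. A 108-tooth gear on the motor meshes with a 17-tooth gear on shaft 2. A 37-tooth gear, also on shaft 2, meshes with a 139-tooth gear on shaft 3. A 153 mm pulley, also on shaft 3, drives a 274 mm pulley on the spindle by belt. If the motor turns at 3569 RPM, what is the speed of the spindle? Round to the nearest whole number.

3370 RPM

gear mesh 17/108 = 0.15741 → 3569/0.15741 = 22674 RPM
gear mesh 139/37 = 3.7568 → 22674/3.7568 = 6035.4 RPM
belt 274/153 = 1.7908 → 6035.4/1.7908 = 3370.1 RPM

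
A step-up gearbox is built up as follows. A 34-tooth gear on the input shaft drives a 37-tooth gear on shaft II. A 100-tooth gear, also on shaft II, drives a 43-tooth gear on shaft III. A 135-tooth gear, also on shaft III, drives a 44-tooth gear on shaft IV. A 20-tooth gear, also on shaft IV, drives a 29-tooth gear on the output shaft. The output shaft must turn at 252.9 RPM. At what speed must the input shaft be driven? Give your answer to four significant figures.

55.93 RPM

Overall ratio R = 1.0882 × 0.43 × 0.32593 × 1.45 = 0.22115.
Required input speed = output speed × R = 252.9 × 0.22115 = 55.928 RPM.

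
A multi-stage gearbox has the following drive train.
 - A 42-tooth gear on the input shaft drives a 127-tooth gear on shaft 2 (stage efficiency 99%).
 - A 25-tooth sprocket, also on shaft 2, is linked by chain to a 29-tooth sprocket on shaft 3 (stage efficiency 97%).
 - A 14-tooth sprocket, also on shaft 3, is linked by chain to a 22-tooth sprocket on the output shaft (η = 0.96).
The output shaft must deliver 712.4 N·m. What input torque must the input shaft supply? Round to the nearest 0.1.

Overall ratio R = 3.0238 × 1.16 × 1.5714 = 5.512; overall efficiency η = 0.99 × 0.97 × 0.96 = 0.9219.
Input torque = output torque / (R × η) = 712.4 / (5.512 × 0.9219) = 140.2 N·m.

140.2 N·m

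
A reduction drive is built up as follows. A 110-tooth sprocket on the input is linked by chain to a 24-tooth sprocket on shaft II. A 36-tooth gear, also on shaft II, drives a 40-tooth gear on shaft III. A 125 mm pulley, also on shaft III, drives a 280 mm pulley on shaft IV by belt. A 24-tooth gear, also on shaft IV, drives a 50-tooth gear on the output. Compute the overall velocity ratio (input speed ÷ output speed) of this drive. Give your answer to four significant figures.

Each stage contributes driven/driver: chain 24/110 = 0.21818, gear mesh 40/36 = 1.1111, belt 280/125 = 2.24, gear mesh 50/24 = 2.0833.
Overall: 0.21818 × 1.1111 × 2.24 × 2.0833 = 1.1313.

1.131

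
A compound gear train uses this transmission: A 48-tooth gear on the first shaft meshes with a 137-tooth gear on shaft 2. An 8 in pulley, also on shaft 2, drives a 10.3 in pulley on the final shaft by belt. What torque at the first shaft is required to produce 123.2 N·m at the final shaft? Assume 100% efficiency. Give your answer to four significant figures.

33.53 N·m

Overall ratio R = 2.8542 × 1.2875 = 3.6747.
Input torque = output torque / R = 123.2 / 3.6747 = 33.526 N·m.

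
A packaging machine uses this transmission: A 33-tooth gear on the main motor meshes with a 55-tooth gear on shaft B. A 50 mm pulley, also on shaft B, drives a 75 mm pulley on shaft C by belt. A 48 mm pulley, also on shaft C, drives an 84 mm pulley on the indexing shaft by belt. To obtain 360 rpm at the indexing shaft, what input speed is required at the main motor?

1575 rpm

Overall ratio R = 1.6667 × 1.5 × 1.75 = 4.375.
Required input speed = output speed × R = 360 × 4.375 = 1575 rpm.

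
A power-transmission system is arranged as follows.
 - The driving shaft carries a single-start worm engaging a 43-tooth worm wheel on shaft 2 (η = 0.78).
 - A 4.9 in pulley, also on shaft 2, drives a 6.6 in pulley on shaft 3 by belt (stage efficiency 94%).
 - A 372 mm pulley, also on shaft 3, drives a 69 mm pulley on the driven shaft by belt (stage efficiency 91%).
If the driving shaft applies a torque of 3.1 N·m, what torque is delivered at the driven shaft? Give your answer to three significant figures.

22.2 N·m

Worm: ratio = 43/1 = 43; torque at shaft 2 = 3.1 × 43 × 0.78 = 103.97 N·m.
Belt: ratio = 6.6/4.9 = 1.3469; torque at shaft 3 = 103.97 × 1.3469 × 0.94 = 131.64 N·m.
Belt: ratio = 69/372 = 0.18548; torque at the driven shaft = 131.64 × 0.18548 × 0.91 = 22.22 N·m.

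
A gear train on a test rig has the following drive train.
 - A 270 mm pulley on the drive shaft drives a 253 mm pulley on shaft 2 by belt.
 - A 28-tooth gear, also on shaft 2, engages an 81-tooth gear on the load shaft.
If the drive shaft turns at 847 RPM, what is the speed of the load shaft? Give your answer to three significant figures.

312 RPM

belt 253/270 = 0.93704 → 847/0.93704 = 903.91 RPM
gear mesh 81/28 = 2.8929 → 903.91/2.8929 = 312.46 RPM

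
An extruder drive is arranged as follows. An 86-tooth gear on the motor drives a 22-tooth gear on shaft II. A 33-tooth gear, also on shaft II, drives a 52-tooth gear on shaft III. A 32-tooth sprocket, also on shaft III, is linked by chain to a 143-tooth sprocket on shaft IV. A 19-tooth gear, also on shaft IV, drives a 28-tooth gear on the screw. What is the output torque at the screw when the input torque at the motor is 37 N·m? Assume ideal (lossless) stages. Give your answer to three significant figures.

After the gear mesh (22/86): 37 × 0.25581 = 9.4651 N·m
After the gear mesh (52/33): 9.4651 × 1.5758 = 14.915 N·m
After the chain (143/32): 14.915 × 4.4688 = 66.65 N·m
After the gear mesh (28/19): 66.65 × 1.4737 = 98.221 N·m

98.2 N·m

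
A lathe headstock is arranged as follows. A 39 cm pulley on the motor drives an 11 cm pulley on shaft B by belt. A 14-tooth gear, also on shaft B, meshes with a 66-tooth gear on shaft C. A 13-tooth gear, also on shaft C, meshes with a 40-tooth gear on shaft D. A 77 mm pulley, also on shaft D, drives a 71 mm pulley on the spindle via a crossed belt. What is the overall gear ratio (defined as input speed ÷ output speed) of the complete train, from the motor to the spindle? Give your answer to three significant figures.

Each stage contributes driven/driver: belt 11/39 = 0.28205, gear mesh 66/14 = 4.7143, gear mesh 40/13 = 3.0769, belt 71/77 = 0.92208.
Overall: 0.28205 × 4.7143 × 3.0769 × 0.92208 = 3.7725.

3.77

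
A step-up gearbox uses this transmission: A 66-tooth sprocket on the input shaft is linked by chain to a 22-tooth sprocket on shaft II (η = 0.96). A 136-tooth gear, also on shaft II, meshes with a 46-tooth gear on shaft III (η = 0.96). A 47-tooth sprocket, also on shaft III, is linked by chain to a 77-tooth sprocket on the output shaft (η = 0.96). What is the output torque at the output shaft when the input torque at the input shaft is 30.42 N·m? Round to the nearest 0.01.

4.97 N·m

chain 22/66 = 0.33333 → τ = 30.42·0.33333·0.96 = 9.7344 N·m
gear mesh 46/136 = 0.33824 → τ = 9.7344·0.33824·0.96 = 3.1608 N·m
chain 77/47 = 1.6383 → τ = 3.1608·1.6383·0.96 = 4.9712 N·m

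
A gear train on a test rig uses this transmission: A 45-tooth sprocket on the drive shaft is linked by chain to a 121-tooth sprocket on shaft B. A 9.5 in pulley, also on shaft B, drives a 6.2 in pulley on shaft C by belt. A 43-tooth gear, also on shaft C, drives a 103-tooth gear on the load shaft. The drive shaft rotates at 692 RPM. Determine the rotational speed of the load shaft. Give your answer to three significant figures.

the drive shaft → shaft B (chain, 121/45): 692 ÷ 2.6889 = 257.36 RPM
shaft B → shaft C (belt, 6.2/9.5): 257.36 ÷ 0.65263 = 394.33 RPM
shaft C → the load shaft (gear mesh, 103/43): 394.33 ÷ 2.3953 = 164.63 RPM

165 RPM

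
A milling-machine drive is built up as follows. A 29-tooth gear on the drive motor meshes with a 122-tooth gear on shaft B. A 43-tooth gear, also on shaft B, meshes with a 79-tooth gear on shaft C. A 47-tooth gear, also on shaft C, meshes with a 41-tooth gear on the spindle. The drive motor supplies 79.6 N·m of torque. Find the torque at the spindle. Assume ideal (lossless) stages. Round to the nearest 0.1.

536.7 N·m

Gear mesh: ratio = 122/29 = 4.2069; torque at shaft B = 79.6 × 4.2069 = 334.87 N·m.
Gear mesh: ratio = 79/43 = 1.8372; torque at shaft C = 334.87 × 1.8372 = 615.22 N·m.
Gear mesh: ratio = 41/47 = 0.87234; torque at the spindle = 615.22 × 0.87234 = 536.69 N·m.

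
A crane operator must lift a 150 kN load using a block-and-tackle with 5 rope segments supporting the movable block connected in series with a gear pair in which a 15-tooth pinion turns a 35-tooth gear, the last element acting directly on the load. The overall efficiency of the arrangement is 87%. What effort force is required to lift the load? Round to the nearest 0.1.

14.8 kN

Block-and-tackle MA = number of supporting rope parts = 5.
Gear pair MA = 35/15 = 2.3333.
Combined ideal MA = 5 × 2.3333 = 11.667.
Actual MA = 11.667 × 0.87 = 10.15.
Effort = load / actual MA = 150 / 10.15 = 14.778 kN.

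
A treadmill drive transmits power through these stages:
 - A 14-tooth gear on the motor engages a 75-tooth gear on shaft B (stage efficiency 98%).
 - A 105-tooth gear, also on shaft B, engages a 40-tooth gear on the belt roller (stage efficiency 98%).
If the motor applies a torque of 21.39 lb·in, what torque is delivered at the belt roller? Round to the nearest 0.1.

After the gear mesh (75/14): 21.39 × 5.3571 × 0.98 = 112.3 lb·in
After the gear mesh (40/105): 112.3 × 0.38095 × 0.98 = 41.924 lb·in

41.9 lb·in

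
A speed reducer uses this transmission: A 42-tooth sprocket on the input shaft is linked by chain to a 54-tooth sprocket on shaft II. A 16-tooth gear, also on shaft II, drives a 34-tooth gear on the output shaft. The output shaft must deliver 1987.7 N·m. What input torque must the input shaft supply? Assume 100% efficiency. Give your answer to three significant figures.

728 N·m

Overall ratio R = 1.2857 × 2.125 = 2.7321.
Input torque = output torque / R = 1987.7 / 2.7321 = 727.52 N·m.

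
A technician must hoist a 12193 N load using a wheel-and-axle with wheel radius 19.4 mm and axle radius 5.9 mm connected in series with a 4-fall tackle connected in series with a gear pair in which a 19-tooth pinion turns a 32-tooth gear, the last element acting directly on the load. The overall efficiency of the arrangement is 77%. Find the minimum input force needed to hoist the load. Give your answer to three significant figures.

715 N

Wheel-and-axle MA = R/r = 19.4/5.9 = 3.2881.
Block-and-tackle MA = number of supporting rope parts = 4.
Gear pair MA = 32/19 = 1.6842.
Combined ideal MA = 3.2881 × 4 × 1.6842 = 22.152.
Actual MA = 22.152 × 0.77 = 17.057.
Effort = load / actual MA = 12193 / 17.057 = 714.85 N.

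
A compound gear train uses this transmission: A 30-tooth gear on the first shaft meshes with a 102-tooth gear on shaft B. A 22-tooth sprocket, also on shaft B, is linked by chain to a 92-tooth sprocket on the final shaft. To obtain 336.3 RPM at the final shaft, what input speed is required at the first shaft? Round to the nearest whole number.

4782 RPM

Overall ratio R = 3.4 × 4.1818 = 14.218.
Required input speed = output speed × R = 336.3 × 14.218 = 4781.6 RPM.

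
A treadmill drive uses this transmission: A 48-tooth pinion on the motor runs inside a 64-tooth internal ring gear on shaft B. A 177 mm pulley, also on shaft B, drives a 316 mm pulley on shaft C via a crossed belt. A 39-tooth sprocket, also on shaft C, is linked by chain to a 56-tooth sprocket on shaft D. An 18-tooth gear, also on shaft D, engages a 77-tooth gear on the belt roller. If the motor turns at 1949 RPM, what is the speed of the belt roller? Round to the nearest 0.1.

Internal gear: ratio = 64/48 = 1.3333, so shaft B turns at 1949 / 1.3333 = 1461.8 RPM.
Belt: ratio = 316/177 = 1.7853, so shaft C turns at 1461.8 / 1.7853 = 818.77 RPM.
Chain: ratio = 56/39 = 1.4359, so shaft D turns at 818.77 / 1.4359 = 570.21 RPM.
Gear mesh: ratio = 77/18 = 4.2778, so the belt roller turns at 570.21 / 4.2778 = 133.3 RPM.

133.3 RPM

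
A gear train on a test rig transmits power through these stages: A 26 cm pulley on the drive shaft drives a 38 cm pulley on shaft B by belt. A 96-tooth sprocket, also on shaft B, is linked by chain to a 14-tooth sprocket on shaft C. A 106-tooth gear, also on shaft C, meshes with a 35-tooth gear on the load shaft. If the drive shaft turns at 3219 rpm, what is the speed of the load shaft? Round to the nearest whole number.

belt 38/26 = 1.4615 → 3219/1.4615 = 2202.5 rpm
chain 14/96 = 0.14583 → 2202.5/0.14583 = 15103 rpm
gear mesh 35/106 = 0.33019 → 15103/0.33019 = 45740 rpm

45740 rpm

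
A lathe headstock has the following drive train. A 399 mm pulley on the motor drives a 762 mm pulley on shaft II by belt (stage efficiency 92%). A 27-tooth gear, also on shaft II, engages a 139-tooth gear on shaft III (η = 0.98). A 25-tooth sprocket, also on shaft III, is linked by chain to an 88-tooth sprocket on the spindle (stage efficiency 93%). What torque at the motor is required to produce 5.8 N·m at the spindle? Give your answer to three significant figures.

Overall ratio R = 1.9098 × 5.1481 × 3.52 = 34.608; overall efficiency η = 0.92 × 0.98 × 0.93 = 0.8385.
Input torque = output torque / (R × η) = 5.8 / (34.608 × 0.8385) = 0.19987 N·m.

0.200 N·m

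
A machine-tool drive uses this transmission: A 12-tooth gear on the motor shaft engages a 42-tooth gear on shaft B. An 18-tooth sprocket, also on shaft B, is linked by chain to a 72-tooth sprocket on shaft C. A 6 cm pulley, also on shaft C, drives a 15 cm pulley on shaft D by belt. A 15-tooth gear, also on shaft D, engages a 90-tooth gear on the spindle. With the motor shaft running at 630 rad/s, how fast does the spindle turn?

gear mesh 42/12 = 3.5 → 630/3.5 = 180 rad/s
chain 72/18 = 4 → 180/4 = 45 rad/s
belt 15/6 = 2.5 → 45/2.5 = 18 rad/s
gear mesh 90/15 = 6 → 18/6 = 3 rad/s

3 rad/s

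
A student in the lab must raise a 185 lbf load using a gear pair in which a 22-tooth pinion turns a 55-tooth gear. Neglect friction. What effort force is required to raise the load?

74 lbf

Gear pair MA = 55/22 = 2.5.
Effort = load / MA = 185 / 2.5 = 74 lbf.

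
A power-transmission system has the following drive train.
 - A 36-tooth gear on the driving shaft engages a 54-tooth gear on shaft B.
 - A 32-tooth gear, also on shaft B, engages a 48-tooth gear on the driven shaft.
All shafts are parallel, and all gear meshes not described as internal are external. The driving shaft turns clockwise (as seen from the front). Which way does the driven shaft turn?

clockwise

the driving shaft → shaft B: external mesh, 1 reversal → CCW.
shaft B → the driven shaft: external mesh, 1 reversal → CW.
2 reversals in total — an even number — so the driven shaft turns the same way as the driving shaft.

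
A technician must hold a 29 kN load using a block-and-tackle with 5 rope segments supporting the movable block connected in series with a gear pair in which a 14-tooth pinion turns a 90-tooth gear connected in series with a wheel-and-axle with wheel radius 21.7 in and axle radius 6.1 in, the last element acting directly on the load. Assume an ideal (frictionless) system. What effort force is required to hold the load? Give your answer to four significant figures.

Block-and-tackle MA = number of supporting rope parts = 5.
Gear pair MA = 90/14 = 6.4286.
Wheel-and-axle MA = R/r = 21.7/6.1 = 3.5574.
Combined ideal MA = 5 × 6.4286 × 3.5574 = 114.34.
Effort = load / MA = 29 / 114.34 = 0.25362 kN.

0.2536 kN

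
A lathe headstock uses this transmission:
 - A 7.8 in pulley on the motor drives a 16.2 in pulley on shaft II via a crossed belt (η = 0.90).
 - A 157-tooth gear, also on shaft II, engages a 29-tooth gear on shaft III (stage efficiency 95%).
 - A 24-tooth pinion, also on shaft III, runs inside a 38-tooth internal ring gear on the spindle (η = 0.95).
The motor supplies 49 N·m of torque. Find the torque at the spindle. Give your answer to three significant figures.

belt 16.2/7.8 = 2.0769 → τ = 49·2.0769·0.90 = 91.592 N·m
gear mesh 29/157 = 0.18471 → τ = 91.592·0.18471·0.95 = 16.072 N·m
internal gear 38/24 = 1.5833 → τ = 16.072·1.5833·0.95 = 24.176 N·m

24.2 N·m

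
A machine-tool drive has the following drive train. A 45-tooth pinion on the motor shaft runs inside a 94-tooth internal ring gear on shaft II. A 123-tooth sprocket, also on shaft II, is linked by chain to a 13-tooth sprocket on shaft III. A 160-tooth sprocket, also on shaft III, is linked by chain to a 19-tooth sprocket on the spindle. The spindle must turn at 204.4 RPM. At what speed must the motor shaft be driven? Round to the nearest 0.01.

Overall ratio R = 2.0889 × 0.10569 × 0.11875 = 0.026217.
Required input speed = output speed × R = 204.4 × 0.026217 = 5.3588 RPM.

5.36 RPM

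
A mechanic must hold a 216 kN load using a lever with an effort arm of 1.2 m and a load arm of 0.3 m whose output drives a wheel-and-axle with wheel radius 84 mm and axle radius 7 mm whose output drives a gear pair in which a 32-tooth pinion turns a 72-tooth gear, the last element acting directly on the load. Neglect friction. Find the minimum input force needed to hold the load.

2 kN

Lever MA = effort arm / load arm = 1.2/0.3 = 4.
Wheel-and-axle MA = R/r = 84/7 = 12.
Gear pair MA = 72/32 = 2.25.
Combined ideal MA = 4 × 12 × 2.25 = 108.
Effort = load / MA = 216 / 108 = 2 kN.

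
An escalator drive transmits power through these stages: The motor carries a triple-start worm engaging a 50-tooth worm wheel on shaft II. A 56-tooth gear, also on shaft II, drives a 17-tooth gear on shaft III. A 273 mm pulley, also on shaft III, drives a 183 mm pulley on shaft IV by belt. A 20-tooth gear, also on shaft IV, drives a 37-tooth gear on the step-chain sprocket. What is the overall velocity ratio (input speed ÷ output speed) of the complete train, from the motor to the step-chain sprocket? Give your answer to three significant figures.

6.27

Each stage contributes driven/driver: worm 50/3 = 16.667, gear mesh 17/56 = 0.30357, belt 183/273 = 0.67033, gear mesh 37/20 = 1.85.
Overall: 16.667 × 0.30357 × 0.67033 × 1.85 = 6.2744.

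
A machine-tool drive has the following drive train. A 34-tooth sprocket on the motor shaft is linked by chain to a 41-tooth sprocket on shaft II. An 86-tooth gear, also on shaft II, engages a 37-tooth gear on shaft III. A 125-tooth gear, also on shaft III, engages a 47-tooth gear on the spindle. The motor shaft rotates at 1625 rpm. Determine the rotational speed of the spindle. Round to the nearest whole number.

Chain: ratio = 41/34 = 1.2059, so shaft II turns at 1625 / 1.2059 = 1347.6 rpm.
Gear mesh: ratio = 37/86 = 0.43023, so shaft III turns at 1347.6 / 0.43023 = 3132.2 rpm.
Gear mesh: ratio = 47/125 = 0.376, so the spindle turns at 3132.2 / 0.376 = 8330.2 rpm.

8330 rpm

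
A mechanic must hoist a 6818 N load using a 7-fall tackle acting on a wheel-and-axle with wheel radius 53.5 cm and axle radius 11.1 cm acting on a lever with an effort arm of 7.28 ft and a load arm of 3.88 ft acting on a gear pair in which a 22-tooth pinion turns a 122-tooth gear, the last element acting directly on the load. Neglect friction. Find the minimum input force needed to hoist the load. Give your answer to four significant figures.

Block-and-tackle MA = number of supporting rope parts = 7.
Wheel-and-axle MA = R/r = 53.5/11.1 = 4.8198.
Lever MA = effort arm / load arm = 7.28/3.88 = 1.8763.
Gear pair MA = 122/22 = 5.5455.
Combined ideal MA = 7 × 4.8198 × 1.8763 × 5.5455 = 351.05.
Effort = load / MA = 6818 / 351.05 = 19.422 N.

19.42 N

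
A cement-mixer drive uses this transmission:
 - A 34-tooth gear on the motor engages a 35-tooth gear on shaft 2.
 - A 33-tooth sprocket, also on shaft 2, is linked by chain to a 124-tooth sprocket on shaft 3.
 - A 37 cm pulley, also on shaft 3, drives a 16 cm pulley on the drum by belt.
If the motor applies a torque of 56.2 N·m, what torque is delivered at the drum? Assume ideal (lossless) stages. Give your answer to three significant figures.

After the gear mesh (35/34): 56.2 × 1.0294 = 57.853 N·m
After the chain (124/33): 57.853 × 3.7576 = 217.39 N·m
After the belt (16/37): 217.39 × 0.43243 = 94.005 N·m

94.0 N·m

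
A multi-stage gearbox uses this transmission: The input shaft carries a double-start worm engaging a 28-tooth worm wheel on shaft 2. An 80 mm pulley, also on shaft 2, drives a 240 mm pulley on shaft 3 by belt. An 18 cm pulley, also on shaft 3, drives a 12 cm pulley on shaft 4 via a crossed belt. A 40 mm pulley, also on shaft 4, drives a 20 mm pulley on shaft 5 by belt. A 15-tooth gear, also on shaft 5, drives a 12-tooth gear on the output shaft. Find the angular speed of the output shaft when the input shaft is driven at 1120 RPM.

worm 28/2 = 14 → 1120/14 = 80 RPM
belt 240/80 = 3 → 80/3 = 26.667 RPM
belt 12/18 = 0.66667 → 26.667/0.66667 = 40 RPM
belt 20/40 = 0.5 → 40/0.5 = 80 RPM
gear mesh 12/15 = 0.8 → 80/0.8 = 100 RPM

100 RPM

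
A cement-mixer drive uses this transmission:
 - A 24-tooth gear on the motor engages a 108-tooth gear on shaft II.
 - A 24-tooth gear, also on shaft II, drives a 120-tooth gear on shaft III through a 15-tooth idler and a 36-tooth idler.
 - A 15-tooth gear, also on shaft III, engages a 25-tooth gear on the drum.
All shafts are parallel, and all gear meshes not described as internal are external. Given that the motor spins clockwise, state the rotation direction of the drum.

counterclockwise

the motor → shaft II: external mesh, 1 reversal → CCW.
shaft II → shaft III: driver → idler → idler → driven is 3 external meshes, 3 reversals → CW.
shaft III → the drum: external mesh, 1 reversal → CCW.
5 reversals in total — an odd number — so the drum turns opposite to the motor.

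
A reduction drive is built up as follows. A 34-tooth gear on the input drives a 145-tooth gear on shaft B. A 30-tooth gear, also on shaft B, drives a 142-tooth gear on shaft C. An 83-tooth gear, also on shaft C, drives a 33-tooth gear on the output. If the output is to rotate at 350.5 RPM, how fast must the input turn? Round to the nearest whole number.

2813 RPM

Overall ratio R = 4.2647 × 4.7333 × 0.39759 = 8.0259.
Required input speed = output speed × R = 350.5 × 8.0259 = 2813.1 RPM.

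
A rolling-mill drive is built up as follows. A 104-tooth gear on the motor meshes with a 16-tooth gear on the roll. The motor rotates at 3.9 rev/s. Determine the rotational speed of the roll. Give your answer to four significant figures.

the motor → the roll (gear mesh, 16/104): 3.9 ÷ 0.15385 = 25.35 rev/s

25.35 rev/s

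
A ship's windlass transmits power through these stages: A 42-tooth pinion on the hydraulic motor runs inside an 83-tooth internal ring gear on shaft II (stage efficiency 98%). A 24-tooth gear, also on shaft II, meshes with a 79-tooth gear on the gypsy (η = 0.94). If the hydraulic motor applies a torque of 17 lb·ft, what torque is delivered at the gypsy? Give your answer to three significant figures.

102 lb·ft

Internal gear: ratio = 83/42 = 1.9762; torque at shaft II = 17 × 1.9762 × 0.98 = 32.923 lb·ft.
Gear mesh: ratio = 79/24 = 3.2917; torque at the gypsy = 32.923 × 3.2917 × 0.94 = 101.87 lb·ft.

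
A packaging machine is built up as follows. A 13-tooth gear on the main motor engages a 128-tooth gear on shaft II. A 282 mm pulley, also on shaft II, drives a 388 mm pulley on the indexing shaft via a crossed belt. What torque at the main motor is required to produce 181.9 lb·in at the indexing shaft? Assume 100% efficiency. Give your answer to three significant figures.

13.4 lb·in

Overall ratio R = 9.8462 × 1.3759 = 13.547.
Input torque = output torque / R = 181.9 / 13.547 = 13.427 lb·in.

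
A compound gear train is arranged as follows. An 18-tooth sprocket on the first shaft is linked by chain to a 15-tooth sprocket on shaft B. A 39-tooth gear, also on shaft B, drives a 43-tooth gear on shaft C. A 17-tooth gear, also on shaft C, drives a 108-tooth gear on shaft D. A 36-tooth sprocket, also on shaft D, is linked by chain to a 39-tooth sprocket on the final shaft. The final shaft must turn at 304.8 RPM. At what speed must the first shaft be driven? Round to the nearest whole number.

1927 RPM

Overall ratio R = 0.83333 × 1.1026 × 6.3529 × 1.0833 = 6.3235.
Required input speed = output speed × R = 304.8 × 6.3235 = 1927.4 RPM.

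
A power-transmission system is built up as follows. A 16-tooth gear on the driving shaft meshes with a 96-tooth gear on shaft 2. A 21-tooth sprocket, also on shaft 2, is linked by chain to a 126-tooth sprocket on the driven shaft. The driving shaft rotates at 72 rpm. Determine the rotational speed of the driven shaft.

2 rpm

Gear mesh: ratio = 96/16 = 6, so shaft 2 turns at 72 / 6 = 12 rpm.
Chain: ratio = 126/21 = 6, so the driven shaft turns at 12 / 6 = 2 rpm.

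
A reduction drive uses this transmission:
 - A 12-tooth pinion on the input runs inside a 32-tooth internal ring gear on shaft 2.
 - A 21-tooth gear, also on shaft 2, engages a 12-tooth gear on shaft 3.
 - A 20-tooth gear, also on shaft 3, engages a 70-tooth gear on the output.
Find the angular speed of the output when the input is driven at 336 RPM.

63 RPM

the input → shaft 2 (internal gear, 32/12): 336 ÷ 2.6667 = 126 RPM
shaft 2 → shaft 3 (gear mesh, 12/21): 126 ÷ 0.57143 = 220.5 RPM
shaft 3 → the output (gear mesh, 70/20): 220.5 ÷ 3.5 = 63 RPM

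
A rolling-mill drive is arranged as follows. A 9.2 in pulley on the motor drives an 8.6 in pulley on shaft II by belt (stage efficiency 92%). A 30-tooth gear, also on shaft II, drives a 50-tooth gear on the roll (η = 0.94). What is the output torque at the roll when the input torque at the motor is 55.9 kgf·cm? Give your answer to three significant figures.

75.3 kgf·cm

belt 8.6/9.2 = 0.93478 → τ = 55.9·0.93478·0.92 = 48.074 kgf·cm
gear mesh 50/30 = 1.6667 → τ = 48.074·1.6667·0.94 = 75.316 kgf·cm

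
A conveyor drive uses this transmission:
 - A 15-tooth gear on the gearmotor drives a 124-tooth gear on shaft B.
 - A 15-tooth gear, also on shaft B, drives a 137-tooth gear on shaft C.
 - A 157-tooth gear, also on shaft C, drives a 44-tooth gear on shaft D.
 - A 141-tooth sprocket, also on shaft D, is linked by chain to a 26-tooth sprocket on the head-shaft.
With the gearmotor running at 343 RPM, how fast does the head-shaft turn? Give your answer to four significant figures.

87.91 RPM

the gearmotor → shaft B (gear mesh, 124/15): 343 ÷ 8.2667 = 41.492 RPM
shaft B → shaft C (gear mesh, 137/15): 41.492 ÷ 9.1333 = 4.5429 RPM
shaft C → shaft D (gear mesh, 44/157): 4.5429 ÷ 0.28025 = 16.21 RPM
shaft D → the head-shaft (chain, 26/141): 16.21 ÷ 0.1844 = 87.908 RPM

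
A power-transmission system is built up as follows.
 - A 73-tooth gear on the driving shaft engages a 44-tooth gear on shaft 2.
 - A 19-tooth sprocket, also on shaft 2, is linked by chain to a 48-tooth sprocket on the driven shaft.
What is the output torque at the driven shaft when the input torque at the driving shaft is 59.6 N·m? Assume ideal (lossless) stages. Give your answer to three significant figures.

Gear mesh: ratio = 44/73 = 0.60274; torque at shaft 2 = 59.6 × 0.60274 = 35.923 N·m.
Chain: ratio = 48/19 = 2.5263; torque at the driven shaft = 35.923 × 2.5263 = 90.754 N·m.

90.8 N·m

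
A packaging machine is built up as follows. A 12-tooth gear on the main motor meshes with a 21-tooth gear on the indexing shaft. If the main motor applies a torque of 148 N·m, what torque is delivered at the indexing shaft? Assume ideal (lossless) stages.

Gear mesh: ratio = 21/12 = 1.75; torque at the indexing shaft = 148 × 1.75 = 259 N·m.

259 N·m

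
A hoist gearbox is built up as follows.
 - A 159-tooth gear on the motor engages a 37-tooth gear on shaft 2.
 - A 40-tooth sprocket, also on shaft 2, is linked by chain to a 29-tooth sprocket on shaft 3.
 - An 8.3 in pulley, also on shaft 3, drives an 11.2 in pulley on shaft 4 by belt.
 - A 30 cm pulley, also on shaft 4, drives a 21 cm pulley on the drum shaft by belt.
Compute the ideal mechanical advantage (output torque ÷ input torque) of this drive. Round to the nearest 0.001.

Each stage contributes driven/driver: gear mesh 37/159 = 0.2327, chain 29/40 = 0.725, belt 11.2/8.3 = 1.3494, belt 21/30 = 0.7.
Overall: 0.2327 × 0.725 × 1.3494 × 0.7 = 0.15936.

0.159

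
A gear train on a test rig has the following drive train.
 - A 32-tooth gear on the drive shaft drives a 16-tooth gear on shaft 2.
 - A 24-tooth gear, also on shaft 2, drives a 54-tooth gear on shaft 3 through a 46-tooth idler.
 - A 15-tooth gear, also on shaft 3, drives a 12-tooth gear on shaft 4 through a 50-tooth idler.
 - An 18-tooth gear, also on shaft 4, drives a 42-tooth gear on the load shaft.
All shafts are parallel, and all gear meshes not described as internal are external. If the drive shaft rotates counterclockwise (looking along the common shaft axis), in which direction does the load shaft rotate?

counterclockwise

the drive shaft → shaft 2: external mesh, 1 reversal → CW.
shaft 2 → shaft 3: driver → idler → driven is 2 external meshes, 2 reversals → CW.
shaft 3 → shaft 4: driver → idler → driven is 2 external meshes, 2 reversals → CW.
shaft 4 → the load shaft: external mesh, 1 reversal → CCW.
6 reversals in total — an even number — so the load shaft turns the same way as the drive shaft.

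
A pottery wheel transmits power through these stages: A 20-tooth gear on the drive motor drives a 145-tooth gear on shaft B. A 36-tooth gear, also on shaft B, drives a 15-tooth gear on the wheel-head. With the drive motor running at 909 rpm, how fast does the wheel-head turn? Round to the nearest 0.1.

300.9 rpm

gear mesh 145/20 = 7.25 → 909/7.25 = 125.38 rpm
gear mesh 15/36 = 0.41667 → 125.38/0.41667 = 300.91 rpm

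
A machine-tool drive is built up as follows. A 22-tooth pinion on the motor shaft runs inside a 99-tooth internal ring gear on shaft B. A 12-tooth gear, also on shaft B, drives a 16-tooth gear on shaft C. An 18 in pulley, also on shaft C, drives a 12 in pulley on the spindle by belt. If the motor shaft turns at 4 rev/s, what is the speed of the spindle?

Internal gear: ratio = 99/22 = 4.5, so shaft B turns at 4 / 4.5 = 0.88889 rev/s.
Gear mesh: ratio = 16/12 = 1.3333, so shaft C turns at 0.88889 / 1.3333 = 0.66667 rev/s.
Belt: ratio = 12/18 = 0.66667, so the spindle turns at 0.66667 / 0.66667 = 1 rev/s.

1 rev/s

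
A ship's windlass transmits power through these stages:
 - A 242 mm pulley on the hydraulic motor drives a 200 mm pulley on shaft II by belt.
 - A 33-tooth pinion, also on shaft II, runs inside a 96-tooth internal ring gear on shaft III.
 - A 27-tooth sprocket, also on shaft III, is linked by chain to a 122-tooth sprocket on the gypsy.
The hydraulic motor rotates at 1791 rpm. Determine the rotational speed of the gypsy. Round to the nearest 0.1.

164.9 rpm

Belt: ratio = 200/242 = 0.82645, so shaft II turns at 1791 / 0.82645 = 2167.1 rpm.
Internal gear: ratio = 96/33 = 2.9091, so shaft III turns at 2167.1 / 2.9091 = 744.94 rpm.
Chain: ratio = 122/27 = 4.5185, so the gypsy turns at 744.94 / 4.5185 = 164.86 rpm.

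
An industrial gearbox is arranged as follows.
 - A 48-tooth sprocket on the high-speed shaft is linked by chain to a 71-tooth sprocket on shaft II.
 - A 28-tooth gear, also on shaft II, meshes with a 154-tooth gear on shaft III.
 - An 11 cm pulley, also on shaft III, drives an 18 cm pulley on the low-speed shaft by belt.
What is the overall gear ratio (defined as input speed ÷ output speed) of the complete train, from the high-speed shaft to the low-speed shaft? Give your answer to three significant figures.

Each stage contributes driven/driver: chain 71/48 = 1.4792, gear mesh 154/28 = 5.5, belt 18/11 = 1.6364.
Overall: 1.4792 × 5.5 × 1.6364 = 13.312.

13.3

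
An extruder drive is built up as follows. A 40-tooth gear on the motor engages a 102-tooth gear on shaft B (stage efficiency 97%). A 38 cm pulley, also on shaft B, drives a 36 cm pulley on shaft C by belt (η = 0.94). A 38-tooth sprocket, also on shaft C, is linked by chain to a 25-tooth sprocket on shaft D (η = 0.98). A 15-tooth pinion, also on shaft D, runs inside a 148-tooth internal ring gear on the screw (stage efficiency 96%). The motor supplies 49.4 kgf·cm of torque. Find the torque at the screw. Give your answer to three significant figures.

665 kgf·cm

After the gear mesh (102/40): 49.4 × 2.55 × 0.97 = 122.19 kgf·cm
After the belt (36/38): 122.19 × 0.94737 × 0.94 = 108.81 kgf·cm
After the chain (25/38): 108.81 × 0.65789 × 0.98 = 70.157 kgf·cm
After the internal gear (148/15): 70.157 × 9.8667 × 0.96 = 664.52 kgf·cm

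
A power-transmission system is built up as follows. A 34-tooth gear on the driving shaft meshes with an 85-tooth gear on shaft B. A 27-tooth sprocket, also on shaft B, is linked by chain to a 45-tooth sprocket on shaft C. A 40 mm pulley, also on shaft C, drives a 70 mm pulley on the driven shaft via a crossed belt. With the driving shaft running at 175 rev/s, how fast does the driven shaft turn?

Gear mesh: ratio = 85/34 = 2.5, so shaft B turns at 175 / 2.5 = 70 rev/s.
Chain: ratio = 45/27 = 1.6667, so shaft C turns at 70 / 1.6667 = 42 rev/s.
Belt: ratio = 70/40 = 1.75, so the driven shaft turns at 42 / 1.75 = 24 rev/s.

24 rev/s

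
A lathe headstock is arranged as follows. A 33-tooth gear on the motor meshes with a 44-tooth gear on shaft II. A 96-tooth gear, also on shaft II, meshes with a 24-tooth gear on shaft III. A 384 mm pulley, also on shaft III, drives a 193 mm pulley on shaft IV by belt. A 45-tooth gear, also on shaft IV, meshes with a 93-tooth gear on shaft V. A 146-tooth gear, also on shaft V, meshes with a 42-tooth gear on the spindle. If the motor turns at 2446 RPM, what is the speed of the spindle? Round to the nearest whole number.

24558 RPM

the motor → shaft II (gear mesh, 44/33): 2446 ÷ 1.3333 = 1834.5 RPM
shaft II → shaft III (gear mesh, 24/96): 1834.5 ÷ 0.25 = 7338 RPM
shaft III → shaft IV (belt, 193/384): 7338 ÷ 0.5026 = 14600 RPM
shaft IV → shaft V (gear mesh, 93/45): 14600 ÷ 2.0667 = 7064.5 RPM
shaft V → the spindle (gear mesh, 42/146): 7064.5 ÷ 0.28767 = 24558 RPM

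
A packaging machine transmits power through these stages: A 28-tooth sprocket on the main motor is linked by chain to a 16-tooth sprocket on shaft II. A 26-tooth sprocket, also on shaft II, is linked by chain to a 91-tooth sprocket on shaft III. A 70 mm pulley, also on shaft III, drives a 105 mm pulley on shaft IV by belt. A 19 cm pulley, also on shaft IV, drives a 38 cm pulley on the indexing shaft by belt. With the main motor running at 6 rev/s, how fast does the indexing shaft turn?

1 rev/s

the main motor → shaft II (chain, 16/28): 6 ÷ 0.57143 = 10.5 rev/s
shaft II → shaft III (chain, 91/26): 10.5 ÷ 3.5 = 3 rev/s
shaft III → shaft IV (belt, 105/70): 3 ÷ 1.5 = 2 rev/s
shaft IV → the indexing shaft (belt, 38/19): 2 ÷ 2 = 1 rev/s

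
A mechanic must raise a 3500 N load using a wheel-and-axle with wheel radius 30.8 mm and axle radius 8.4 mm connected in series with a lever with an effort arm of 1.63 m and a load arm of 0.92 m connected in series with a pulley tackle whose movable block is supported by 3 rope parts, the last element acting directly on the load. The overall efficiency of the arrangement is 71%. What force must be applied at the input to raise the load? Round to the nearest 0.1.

252.9 N

Wheel-and-axle MA = R/r = 30.8/8.4 = 3.6667.
Lever MA = effort arm / load arm = 1.63/0.92 = 1.7717.
Block-and-tackle MA = number of supporting rope parts = 3.
Combined ideal MA = 3.6667 × 1.7717 × 3 = 19.489.
Actual MA = 19.489 × 0.71 = 13.837.
Effort = load / actual MA = 3500 / 13.837 = 252.94 N.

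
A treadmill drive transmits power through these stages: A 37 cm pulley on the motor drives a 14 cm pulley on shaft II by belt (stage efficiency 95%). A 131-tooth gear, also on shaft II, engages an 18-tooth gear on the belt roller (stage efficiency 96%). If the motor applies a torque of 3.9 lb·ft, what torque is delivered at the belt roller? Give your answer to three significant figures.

0.185 lb·ft

belt 14/37 = 0.37838 → τ = 3.9·0.37838·0.95 = 1.4019 lb·ft
gear mesh 18/131 = 0.1374 → τ = 1.4019·0.1374·0.96 = 0.18492 lb·ft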